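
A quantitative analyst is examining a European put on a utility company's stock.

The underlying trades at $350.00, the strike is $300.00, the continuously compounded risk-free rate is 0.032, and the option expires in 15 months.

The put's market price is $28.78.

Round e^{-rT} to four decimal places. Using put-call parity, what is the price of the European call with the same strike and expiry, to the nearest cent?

$90.54

e^(−rT) = e^(−0.032·1.25) = 0.9608
Put-call parity: C − P = S − K·e^(−rT) = 350 − 300·0.9608 = 350 − 288.2400 = 61.7600
C = P + (C − P) = 28.78 + (61.7600) = 90.5400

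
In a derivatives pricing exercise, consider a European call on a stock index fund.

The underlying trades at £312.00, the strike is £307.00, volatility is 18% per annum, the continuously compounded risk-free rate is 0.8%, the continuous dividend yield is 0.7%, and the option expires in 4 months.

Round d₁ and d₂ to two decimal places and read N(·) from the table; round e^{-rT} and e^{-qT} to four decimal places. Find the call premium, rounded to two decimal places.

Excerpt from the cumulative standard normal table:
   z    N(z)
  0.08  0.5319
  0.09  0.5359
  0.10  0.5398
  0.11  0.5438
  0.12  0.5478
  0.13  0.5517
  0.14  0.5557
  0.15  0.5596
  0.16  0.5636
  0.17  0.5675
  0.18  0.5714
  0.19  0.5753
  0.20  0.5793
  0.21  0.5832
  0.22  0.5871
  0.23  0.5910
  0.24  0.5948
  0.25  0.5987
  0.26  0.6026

T = 0.3333;  σ√T = 0.1039
d₁ = [ln(312/307) + (0.008 − 0.007 + 0.18²/2)·0.3333] / 0.1039 = [0.0162 + 0.0057] / 0.1039 = 0.2106 → 0.21
d₂ = d₁ − σ√T = 0.2106 − 0.1039 = 0.1067 → 0.11
exp(−qT) = exp(−0.007·0.3333) = 0.9977;  exp(−rT) = exp(−0.008·0.3333) = 0.9973
C = 312·0.9977·N(0.21) − 307·0.9973·N(0.11) = 312·0.9977·0.5832 − 307·0.9973·0.5438 = 181.5399 − 166.4958 = 15.0441

£15.04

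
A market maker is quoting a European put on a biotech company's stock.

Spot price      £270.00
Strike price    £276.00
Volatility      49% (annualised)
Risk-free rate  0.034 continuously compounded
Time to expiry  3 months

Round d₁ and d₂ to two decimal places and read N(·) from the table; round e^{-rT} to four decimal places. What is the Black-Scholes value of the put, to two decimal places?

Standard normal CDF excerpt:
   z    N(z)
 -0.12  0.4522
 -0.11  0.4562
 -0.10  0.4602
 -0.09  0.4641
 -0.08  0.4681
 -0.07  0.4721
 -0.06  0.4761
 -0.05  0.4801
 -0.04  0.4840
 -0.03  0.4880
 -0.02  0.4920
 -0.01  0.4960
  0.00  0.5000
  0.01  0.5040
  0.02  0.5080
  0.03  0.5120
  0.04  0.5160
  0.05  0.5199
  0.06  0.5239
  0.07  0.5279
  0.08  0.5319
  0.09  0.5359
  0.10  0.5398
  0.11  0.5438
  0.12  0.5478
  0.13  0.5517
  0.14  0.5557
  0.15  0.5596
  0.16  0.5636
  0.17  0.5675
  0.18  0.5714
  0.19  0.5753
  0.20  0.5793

T = 0.25;  σ√T = 0.2450
d₁ = [ln(270/276) + (0.034 + 0.49²/2)·0.25] / 0.2450 = [-0.0220 + 0.0385] / 0.2450 = 0.0675 which rounds to 0.07
d₂ = d₁ − σ√T = 0.0675 − 0.2450 = -0.1775 which rounds to -0.18
exp(−rT) = exp(−0.034·0.25) = 0.9915
N(−d₂) = N(0.18) = 0.5714;  N(−d₁) = N(-0.07) = 0.4721
P = 276·0.9915·0.5714 − 270·0.4721 = 156.3659 − 127.4670 = 28.8989

£28.90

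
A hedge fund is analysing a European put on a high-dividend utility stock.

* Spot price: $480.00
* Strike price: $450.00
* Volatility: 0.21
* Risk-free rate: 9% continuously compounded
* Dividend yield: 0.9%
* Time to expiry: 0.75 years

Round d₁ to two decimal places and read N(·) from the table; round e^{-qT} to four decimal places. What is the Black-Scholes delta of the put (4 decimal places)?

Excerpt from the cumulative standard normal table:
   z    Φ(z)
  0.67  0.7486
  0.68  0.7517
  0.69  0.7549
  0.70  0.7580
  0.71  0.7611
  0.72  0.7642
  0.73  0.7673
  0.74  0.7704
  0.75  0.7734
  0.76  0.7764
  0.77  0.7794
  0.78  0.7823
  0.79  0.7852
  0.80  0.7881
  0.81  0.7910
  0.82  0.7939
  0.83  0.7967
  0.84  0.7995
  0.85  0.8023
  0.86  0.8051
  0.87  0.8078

T = 0.75;  σ√T = 0.1819
d₁ = [ln(480/450) + (0.09 − 0.009 + 0.21²/2)·0.75] / 0.1819 = [0.0645 + 0.0773] / 0.1819 = 0.7798 which rounds to 0.78
N(d₁) = N(0.78) = 0.7823
Δ_put = exp(−qT)·(N(d₁) − 1) = 0.9933·(0.7823 − 1) = -0.2162

-0.2162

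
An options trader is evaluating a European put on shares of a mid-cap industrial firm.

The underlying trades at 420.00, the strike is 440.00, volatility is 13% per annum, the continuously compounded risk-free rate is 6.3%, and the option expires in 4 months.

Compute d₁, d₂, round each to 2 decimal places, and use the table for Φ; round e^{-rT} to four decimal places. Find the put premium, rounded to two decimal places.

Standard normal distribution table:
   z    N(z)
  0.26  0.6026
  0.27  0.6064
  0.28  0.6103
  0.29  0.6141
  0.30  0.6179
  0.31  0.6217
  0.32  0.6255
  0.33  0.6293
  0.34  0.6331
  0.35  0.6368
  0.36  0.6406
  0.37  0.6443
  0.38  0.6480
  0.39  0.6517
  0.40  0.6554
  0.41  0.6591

19.67

σ√T = 0.13·√0.3333 = 0.0751
d₁ = [ln(420/440) + (0.063 + 0.13²/2)·0.3333] / 0.0751 = [-0.0465 + 0.0238] / 0.0751 = -0.3025 ⇒ -0.30
d₂ = d₁ − σ√T = -0.3025 − 0.0751 = -0.3775 ⇒ -0.38
exp(−rT) = exp(−0.063·0.3333) = 0.9792
N(−d₂) = N(0.38) = 0.6480;  N(−d₁) = N(0.30) = 0.6179
P = 440·0.9792·0.6480 − 420·0.6179 = 279.1895 − 259.5180 = 19.6715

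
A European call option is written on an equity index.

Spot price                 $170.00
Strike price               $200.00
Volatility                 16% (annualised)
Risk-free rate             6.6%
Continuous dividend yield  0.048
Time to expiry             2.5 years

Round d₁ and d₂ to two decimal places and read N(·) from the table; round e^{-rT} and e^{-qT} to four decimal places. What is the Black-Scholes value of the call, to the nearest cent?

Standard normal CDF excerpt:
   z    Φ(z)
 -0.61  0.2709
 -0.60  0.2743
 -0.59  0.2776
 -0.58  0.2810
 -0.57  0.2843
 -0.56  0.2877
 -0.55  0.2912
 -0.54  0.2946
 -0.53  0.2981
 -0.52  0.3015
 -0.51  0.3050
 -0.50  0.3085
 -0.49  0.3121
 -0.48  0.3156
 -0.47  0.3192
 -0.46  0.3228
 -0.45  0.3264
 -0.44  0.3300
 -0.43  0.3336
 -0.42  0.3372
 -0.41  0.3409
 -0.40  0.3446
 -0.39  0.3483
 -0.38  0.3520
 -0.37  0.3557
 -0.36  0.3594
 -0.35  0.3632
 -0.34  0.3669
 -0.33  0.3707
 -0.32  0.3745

σ√T = 0.16 × 1.5811 = 0.2530
d₁ = [ln(170/200) + (0.066 − 0.048 + ½·0.16²)·2.5] / (σ√T) = (-0.1625 + 0.0770) / 0.2530 = -0.3380 → -0.34
d₂ = -0.3380 − 0.2530 = -0.5910 → -0.59
e^(−qT) = e^(−0.048·2.5) = 0.8869;  e^(−rT) = e^(−0.066·2.5) = 0.8479
C = 170·0.8869·N(-0.34) − 200·0.8479·N(-0.59) = 170·0.8869·0.3669 − 200·0.8479·0.2776 = 55.3186 − 47.0754 = 8.2432

$8.24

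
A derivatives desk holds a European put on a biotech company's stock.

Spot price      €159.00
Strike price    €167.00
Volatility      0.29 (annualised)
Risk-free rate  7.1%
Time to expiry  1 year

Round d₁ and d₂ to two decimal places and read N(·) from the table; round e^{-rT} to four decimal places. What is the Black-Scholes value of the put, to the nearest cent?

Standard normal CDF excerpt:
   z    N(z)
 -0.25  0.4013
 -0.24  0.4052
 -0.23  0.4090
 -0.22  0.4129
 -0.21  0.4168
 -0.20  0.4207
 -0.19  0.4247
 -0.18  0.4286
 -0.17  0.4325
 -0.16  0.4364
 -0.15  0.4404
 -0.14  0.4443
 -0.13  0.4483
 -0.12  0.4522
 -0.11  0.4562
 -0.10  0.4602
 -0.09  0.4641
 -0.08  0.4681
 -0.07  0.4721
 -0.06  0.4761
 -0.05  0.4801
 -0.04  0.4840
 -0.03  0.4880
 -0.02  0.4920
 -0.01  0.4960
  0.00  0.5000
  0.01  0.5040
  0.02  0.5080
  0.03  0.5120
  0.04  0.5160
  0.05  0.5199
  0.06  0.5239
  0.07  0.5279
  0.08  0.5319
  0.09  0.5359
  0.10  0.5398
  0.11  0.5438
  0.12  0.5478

σ√T = 0.29·√1 = 0.2900
d₁ = [ln(159/167) + (0.071 + ½·0.29²)·1] / (σ√T) = (-0.0491 + 0.1130) / 0.2900 = 0.2206 ≈ 0.22
d₂ = 0.2206 − 0.2900 = -0.0694 ≈ -0.07
exp(−rT) = exp(−0.071·1) = 0.9315
N(−d₂) = N(0.07) = 0.5279;  N(−d₁) = N(-0.22) = 0.4129
P = 167·0.9315·0.5279 − 159·0.4129 = 82.1204 − 65.6511 = 16.4693

€16.47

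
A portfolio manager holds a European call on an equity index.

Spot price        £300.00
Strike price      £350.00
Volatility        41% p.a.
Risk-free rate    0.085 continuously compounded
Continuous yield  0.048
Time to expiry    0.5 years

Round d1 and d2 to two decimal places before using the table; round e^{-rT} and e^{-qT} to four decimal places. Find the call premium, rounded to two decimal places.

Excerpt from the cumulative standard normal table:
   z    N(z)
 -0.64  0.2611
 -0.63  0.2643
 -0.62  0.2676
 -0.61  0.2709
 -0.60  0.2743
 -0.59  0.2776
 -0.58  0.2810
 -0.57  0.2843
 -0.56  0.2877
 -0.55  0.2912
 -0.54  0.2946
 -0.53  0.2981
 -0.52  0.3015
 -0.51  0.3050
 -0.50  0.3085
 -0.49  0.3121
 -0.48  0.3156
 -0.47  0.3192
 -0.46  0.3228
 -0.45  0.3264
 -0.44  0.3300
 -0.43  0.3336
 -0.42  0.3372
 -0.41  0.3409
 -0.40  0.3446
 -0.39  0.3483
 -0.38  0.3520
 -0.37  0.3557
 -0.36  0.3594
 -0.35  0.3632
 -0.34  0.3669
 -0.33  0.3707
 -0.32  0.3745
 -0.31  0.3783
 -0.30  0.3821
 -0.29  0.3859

σ√T = 0.41·√0.5 = 0.2899
d₁ = [ln(300/350) + (0.085 − 0.048 + ½·0.41²)·0.5] / (σ√T) = (-0.1542 + 0.0605) / 0.2899 = -0.3229 → -0.32
d₂ = -0.3229 − 0.2899 = -0.6129 → -0.61
e^(−qT) = e^(−0.048·0.5) = 0.9763;  e^(−rT) = e^(−0.085·0.5) = 0.9584
C = 300·0.9763·N(-0.32) − 350·0.9584·N(-0.61) = 300·0.9763·0.3745 − 350·0.9584·0.2709 = 109.6873 − 90.8707 = 18.8166

£18.82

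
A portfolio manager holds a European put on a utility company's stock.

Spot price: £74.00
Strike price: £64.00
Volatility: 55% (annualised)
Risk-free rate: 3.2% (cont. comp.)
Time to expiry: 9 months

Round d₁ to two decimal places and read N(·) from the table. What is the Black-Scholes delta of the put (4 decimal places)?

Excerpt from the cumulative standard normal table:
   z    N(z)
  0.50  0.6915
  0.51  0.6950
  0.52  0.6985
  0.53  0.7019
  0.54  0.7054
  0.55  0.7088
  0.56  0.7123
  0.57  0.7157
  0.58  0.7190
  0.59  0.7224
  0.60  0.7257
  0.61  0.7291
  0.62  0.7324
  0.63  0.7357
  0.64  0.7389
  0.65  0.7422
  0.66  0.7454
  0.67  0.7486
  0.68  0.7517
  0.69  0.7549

σ√T = 0.55·√0.75 = 0.4763
d₁ = [ln(74/64) + (0.032 + ½·0.55²)·0.75] / (σ√T) = (0.1452 + 0.1374) / 0.4763 = 0.5933 → 0.59
N(d₁) = N(0.59) = 0.7224
Δ_put = N(d₁) − 1 = 0.7224 − 1 = -0.2776

-0.2776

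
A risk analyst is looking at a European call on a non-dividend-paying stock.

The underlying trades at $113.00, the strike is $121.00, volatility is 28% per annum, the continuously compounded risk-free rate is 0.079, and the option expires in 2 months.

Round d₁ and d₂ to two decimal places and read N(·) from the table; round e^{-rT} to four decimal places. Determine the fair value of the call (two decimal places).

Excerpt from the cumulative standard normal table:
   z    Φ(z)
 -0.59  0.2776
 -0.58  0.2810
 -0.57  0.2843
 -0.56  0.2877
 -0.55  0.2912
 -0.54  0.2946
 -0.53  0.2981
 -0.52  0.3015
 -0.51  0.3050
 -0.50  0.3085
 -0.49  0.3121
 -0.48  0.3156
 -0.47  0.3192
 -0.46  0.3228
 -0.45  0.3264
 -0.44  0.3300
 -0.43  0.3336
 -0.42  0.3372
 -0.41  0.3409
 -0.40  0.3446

σ√T = 0.28·√0.1667 = 0.1143
ln(S/K) + (r + σ²/2)T = ln(113/121) + (0.079 + 0.28²/2)·0.1667 = -0.0684 + 0.0197 = -0.0487
d₁ = -0.0487 / 0.1143 = -0.4261 ⇒ -0.43
d₂ = d₁ − σ√T = -0.4261 − 0.1143 = -0.5404 ⇒ -0.54
exp(−rT) = exp(−0.079·0.1667) = 0.9869
C = 113·N(-0.43) − 121·0.9869·N(-0.54) = 113·0.3336 − 121·0.9869·0.2946 = 37.6968 − 35.1796 = 2.5172

$2.52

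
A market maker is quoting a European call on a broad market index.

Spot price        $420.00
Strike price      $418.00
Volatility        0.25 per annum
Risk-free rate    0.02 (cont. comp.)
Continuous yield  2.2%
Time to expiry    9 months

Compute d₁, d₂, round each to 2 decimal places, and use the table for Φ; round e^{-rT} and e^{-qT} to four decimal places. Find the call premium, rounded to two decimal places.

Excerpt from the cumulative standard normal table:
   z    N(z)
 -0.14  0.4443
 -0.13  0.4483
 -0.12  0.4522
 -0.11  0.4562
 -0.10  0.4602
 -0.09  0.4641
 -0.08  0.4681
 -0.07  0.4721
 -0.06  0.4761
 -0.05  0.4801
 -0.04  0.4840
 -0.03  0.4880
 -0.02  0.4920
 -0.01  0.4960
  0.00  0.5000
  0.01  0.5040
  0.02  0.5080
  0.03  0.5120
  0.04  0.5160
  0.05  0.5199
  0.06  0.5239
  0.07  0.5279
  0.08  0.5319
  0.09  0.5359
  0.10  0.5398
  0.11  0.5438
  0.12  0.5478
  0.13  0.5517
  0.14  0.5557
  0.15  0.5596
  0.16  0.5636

$35.20

σ√T = 0.25 × 0.8660 = 0.2165
d₁ = [ln(420/418) + (0.02 − 0.022 + 0.25²/2)·0.75] / 0.2165 = [0.0048 + 0.0219] / 0.2165 = 0.1234 ≈ 0.12
d₂ = d₁ − σ√T = 0.1234 − 0.2165 = -0.0931 ≈ -0.09
e^(−qT) = e^(−0.022·0.75) = 0.9836;  e^(−rT) = e^(−0.02·0.75) = 0.9851
C = 420·0.9836·N(0.12) − 418·0.9851·N(-0.09) = 420·0.9836·0.5478 − 418·0.9851·0.4641 = 226.3028 − 191.1033 = 35.1995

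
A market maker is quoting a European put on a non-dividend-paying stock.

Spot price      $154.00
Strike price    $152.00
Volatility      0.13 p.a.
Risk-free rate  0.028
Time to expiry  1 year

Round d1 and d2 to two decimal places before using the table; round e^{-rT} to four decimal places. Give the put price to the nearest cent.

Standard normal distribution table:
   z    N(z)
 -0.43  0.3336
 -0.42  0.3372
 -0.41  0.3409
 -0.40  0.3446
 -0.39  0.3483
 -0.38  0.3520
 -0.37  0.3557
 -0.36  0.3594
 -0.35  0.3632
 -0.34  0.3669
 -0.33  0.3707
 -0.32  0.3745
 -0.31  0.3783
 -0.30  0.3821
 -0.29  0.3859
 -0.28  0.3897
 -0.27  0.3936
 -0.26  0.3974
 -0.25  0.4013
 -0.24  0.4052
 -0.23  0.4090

$5.11

T = 1;  σ√T = 0.1300
d₁ = [ln(154/152) + (0.028 + 0.13²/2)·1] / 0.1300 = [0.0131 + 0.0365] / 0.1300 = 0.3809 ⇒ 0.38
d₂ = d₁ − σ√T = 0.3809 − 0.1300 = 0.2509 ⇒ 0.25
exp(−rT) = exp(−0.028·1) = 0.9724
N(−d₂) = N(-0.25) = 0.4013;  N(−d₁) = N(-0.38) = 0.3520
P = 152·0.9724·0.4013 − 154·0.3520 = 59.3141 − 54.2080 = 5.1061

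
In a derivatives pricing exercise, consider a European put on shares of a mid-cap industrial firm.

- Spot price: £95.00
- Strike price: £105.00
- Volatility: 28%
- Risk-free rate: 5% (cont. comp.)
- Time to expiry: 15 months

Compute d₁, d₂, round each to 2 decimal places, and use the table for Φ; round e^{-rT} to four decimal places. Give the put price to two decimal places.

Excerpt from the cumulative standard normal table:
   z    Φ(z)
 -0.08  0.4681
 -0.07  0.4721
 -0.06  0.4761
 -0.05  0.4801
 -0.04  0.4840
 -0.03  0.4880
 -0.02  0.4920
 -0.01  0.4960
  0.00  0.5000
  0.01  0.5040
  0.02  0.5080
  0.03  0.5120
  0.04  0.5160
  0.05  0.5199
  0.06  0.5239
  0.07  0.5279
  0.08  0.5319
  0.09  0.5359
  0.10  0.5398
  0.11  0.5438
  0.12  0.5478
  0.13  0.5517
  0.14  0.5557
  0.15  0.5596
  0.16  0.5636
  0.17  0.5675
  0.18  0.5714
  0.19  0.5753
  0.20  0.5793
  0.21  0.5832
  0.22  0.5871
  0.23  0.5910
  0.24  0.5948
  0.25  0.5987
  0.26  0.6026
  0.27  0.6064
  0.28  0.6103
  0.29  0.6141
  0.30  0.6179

£14.22

T = 1.25;  σ√T = 0.3130
d₁ = [ln(95/105) + (0.05 + ½·0.28²)·1.25] / (σ√T) = (-0.1001 + 0.1115) / 0.3130 = 0.0365 → 0.04
d₂ = 0.0365 − 0.3130 = -0.2766 → -0.28
exp(−rT) = exp(−0.05·1.25) = 0.9394
N(−d₂) = N(0.28) = 0.6103;  N(−d₁) = N(-0.04) = 0.4840
P = 105·0.9394·0.6103 − 95·0.4840 = 60.1982 − 45.9800 = 14.2182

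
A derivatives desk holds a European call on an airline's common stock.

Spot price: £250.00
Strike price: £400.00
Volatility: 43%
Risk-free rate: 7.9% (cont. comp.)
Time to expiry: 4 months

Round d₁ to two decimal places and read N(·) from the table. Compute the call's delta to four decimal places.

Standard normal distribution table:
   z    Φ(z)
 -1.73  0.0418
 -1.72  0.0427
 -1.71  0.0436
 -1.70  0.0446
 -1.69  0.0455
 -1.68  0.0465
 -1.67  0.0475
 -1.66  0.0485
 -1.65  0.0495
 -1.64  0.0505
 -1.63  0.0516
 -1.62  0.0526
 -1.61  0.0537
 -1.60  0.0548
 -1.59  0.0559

0.0485

σ√T = 0.43 × 0.5774 = 0.2483
d₁ = [ln(250/400) + (0.079 + 0.43²/2)·0.3333] / 0.2483 = [-0.4700 + 0.0571] / 0.2483 = -1.6630 ≈ -1.66
N(d₁) = N(-1.66) = 0.0485
Δ_call = N(d₁) = 0.0485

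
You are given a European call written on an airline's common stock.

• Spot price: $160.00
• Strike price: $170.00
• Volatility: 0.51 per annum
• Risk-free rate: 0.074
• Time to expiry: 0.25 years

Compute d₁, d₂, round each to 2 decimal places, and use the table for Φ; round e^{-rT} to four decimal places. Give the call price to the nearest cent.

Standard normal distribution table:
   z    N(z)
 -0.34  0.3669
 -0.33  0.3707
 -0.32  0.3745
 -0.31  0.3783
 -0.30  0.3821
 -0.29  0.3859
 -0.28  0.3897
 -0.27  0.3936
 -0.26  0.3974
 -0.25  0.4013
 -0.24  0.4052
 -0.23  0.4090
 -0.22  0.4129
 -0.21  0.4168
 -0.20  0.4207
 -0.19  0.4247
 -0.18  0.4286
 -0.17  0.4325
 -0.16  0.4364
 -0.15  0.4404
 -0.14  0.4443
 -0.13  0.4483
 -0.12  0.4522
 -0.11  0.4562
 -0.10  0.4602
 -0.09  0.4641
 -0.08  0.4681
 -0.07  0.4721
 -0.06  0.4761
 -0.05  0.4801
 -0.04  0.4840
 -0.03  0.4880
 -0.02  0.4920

σ√T = 0.51 × 0.5000 = 0.2550
d₁ = [ln(160/170) + (0.074 + ½·0.51²)·0.25] / (σ√T) = (-0.0606 + 0.0510) / 0.2550 = -0.0377 ⇒ -0.04
d₂ = -0.0377 − 0.2550 = -0.2927 ⇒ -0.29
exp(−rT) = exp(−0.074·0.25) = 0.9817
N(d₁) = N(-0.04) = 0.4840;  N(d₂) = N(-0.29) = 0.3859
C = 160·0.4840 − 170·0.9817·0.3859 = 77.4400 − 64.4025 = 13.0375

$13.04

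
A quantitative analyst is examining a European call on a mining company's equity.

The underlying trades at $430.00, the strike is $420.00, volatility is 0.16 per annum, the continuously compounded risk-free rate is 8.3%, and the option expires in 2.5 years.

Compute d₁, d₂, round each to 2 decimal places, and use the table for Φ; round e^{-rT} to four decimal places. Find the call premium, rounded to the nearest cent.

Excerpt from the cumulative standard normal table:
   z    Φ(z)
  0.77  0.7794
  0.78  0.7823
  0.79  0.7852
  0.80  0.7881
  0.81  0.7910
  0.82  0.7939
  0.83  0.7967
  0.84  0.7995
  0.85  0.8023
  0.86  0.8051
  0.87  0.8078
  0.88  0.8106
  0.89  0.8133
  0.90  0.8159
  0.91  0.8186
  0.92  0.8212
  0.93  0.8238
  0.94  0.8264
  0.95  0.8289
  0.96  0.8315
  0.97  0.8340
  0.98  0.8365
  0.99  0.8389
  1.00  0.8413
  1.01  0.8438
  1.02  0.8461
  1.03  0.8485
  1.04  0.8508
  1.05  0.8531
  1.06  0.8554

$97.86

σ√T = 0.16 × 1.5811 = 0.2530
d₁ = [ln(430/420) + (0.083 + 0.16²/2)·2.5] / 0.2530 = [0.0235 + 0.2395] / 0.2530 = 1.0397 ≈ 1.04
d₂ = d₁ − σ√T = 1.0397 − 0.2530 = 0.7867 ≈ 0.79
e^(−rT) = e^(−0.083·2.5) = 0.8126
N(d₁) = N(1.04) = 0.8508;  N(d₂) = N(0.79) = 0.7852
C = 430·0.8508 − 420·0.8126·0.7852 = 365.8440 − 267.9825 = 97.8615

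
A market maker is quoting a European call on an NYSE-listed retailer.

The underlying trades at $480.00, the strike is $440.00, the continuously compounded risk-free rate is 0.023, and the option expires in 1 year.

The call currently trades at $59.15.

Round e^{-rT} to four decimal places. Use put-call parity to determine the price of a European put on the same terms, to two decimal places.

exp(−rT) = exp(−0.023·1) = 0.9773
Put-call parity: C − P = S − K·e^(−rT) = 480 − 440·0.9773 = 480 − 430.0120 = 49.9880
P = C − (C − P) = 59.15 − (49.9880) = 9.1620

$9.16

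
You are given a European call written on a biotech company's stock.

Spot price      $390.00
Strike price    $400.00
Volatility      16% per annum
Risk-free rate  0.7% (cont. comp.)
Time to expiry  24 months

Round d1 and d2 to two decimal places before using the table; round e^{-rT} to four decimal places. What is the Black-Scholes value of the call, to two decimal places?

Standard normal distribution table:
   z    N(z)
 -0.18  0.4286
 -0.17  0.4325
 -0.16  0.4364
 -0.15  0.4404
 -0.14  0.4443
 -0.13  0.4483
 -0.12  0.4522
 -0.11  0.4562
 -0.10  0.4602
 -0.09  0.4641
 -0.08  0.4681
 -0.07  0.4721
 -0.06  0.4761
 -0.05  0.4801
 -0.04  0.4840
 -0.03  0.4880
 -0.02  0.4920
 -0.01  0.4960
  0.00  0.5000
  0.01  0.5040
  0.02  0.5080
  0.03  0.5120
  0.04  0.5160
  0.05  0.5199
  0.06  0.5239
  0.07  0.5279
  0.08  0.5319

σ√T = 0.16 × 1.4142 = 0.2263
ln(S/K) + (r + σ²/2)T = ln(390/400) + (0.007 + 0.16²/2)·2 = -0.0253 + 0.0396 = 0.0143
d₁ = 0.0143 / 0.2263 = 0.0631 → 0.06
d₂ = d₁ − σ√T = 0.0631 − 0.2263 = -0.1632 → -0.16
e^(−rT) = e^(−0.007·2) = 0.9861
C = 390·N(0.06) − 400·0.9861·N(-0.16) = 390·0.5239 − 400·0.9861·0.4364 = 204.3210 − 172.1336 = 32.1874

$32.19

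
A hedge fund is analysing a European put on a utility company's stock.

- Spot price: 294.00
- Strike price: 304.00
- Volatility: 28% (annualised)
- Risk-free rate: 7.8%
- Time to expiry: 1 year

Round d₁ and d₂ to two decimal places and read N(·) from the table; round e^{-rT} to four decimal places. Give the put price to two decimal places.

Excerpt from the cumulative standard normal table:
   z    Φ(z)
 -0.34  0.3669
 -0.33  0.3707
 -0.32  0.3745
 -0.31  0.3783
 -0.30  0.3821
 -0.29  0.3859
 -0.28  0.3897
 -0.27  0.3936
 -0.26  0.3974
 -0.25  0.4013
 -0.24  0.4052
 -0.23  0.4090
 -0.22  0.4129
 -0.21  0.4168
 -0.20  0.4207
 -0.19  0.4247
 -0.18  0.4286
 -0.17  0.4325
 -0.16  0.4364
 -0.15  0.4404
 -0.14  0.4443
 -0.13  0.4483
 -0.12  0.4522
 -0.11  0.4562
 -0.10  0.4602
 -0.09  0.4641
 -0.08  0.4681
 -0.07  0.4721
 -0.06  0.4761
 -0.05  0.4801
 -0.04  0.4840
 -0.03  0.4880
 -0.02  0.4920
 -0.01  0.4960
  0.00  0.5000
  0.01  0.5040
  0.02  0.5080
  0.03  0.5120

σ√T = 0.28·√1 = 0.2800
d₁ = [ln(294/304) + (0.078 + 0.28²/2)·1] / 0.2800 = [-0.0334 + 0.1172] / 0.2800 = 0.2991 ≈ 0.30
d₂ = d₁ − σ√T = 0.2991 − 0.2800 = 0.0191 ≈ 0.02
e^(−rT) = e^(−0.078·1) = 0.9250
N(−d₂) = N(-0.02) = 0.4920;  N(−d₁) = N(-0.30) = 0.3821
P = 304·0.9250·0.4920 − 294·0.3821 = 138.3504 − 112.3374 = 26.0130

26.01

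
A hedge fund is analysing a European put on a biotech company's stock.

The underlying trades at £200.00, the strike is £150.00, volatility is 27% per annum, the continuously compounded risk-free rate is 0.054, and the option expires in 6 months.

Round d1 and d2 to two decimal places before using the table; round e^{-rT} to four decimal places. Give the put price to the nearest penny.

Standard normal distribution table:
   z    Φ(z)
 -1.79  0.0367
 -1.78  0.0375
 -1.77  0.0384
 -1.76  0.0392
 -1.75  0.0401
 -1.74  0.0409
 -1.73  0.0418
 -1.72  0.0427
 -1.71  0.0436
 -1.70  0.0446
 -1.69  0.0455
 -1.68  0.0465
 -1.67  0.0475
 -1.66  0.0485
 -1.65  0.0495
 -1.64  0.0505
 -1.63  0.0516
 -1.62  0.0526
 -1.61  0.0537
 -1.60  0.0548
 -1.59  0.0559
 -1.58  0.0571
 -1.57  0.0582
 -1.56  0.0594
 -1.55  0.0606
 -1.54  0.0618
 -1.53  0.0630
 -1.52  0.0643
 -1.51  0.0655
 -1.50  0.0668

σ√T = 0.27 × 0.7071 = 0.1909
d₁ = [ln(200/150) + (0.054 + 0.27²/2)·0.5] / 0.1909 = [0.2877 + 0.0452] / 0.1909 = 1.7437 which rounds to 1.74
d₂ = d₁ − σ√T = 1.7437 − 0.1909 = 1.5528 which rounds to 1.55
e^(−rT) = e^(−0.054·0.5) = 0.9734
N(−d₂) = N(-1.55) = 0.0606;  N(−d₁) = N(-1.74) = 0.0409
P = 150·0.9734·0.0606 − 200·0.0409 = 8.8482 − 8.1800 = 0.6682

£0.67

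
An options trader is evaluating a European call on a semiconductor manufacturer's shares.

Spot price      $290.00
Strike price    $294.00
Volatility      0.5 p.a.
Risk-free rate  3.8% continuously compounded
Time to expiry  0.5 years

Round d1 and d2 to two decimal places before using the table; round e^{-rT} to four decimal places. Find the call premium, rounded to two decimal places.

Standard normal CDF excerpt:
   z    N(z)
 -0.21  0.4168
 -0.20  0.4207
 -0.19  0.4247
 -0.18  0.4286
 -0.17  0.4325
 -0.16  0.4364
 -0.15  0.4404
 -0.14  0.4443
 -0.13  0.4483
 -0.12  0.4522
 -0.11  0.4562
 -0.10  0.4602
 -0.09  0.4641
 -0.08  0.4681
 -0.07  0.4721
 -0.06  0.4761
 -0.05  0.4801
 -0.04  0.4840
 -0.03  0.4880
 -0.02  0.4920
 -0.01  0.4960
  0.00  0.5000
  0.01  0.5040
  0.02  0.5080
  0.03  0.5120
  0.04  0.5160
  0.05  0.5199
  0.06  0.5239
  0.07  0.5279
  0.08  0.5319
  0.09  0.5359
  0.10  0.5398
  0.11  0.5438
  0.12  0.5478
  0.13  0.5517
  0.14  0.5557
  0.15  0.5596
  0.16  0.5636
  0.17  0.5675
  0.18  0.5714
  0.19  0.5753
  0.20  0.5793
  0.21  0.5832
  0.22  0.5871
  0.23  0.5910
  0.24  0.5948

$40.95

T = 0.5;  σ√T = 0.3536
d₁ = [ln(290/294) + (0.038 + ½·0.5²)·0.5] / (σ√T) = (-0.0137 + 0.0815) / 0.3536 = 0.1918 ⇒ 0.19
d₂ = 0.1918 − 0.3536 = -0.1618 ⇒ -0.16
e^(−rT) = e^(−0.038·0.5) = 0.9812
N(d₁) = N(0.19) = 0.5753;  N(d₂) = N(-0.16) = 0.4364
C = 290·0.5753 − 294·0.9812·0.4364 = 166.8370 − 125.8895 = 40.9475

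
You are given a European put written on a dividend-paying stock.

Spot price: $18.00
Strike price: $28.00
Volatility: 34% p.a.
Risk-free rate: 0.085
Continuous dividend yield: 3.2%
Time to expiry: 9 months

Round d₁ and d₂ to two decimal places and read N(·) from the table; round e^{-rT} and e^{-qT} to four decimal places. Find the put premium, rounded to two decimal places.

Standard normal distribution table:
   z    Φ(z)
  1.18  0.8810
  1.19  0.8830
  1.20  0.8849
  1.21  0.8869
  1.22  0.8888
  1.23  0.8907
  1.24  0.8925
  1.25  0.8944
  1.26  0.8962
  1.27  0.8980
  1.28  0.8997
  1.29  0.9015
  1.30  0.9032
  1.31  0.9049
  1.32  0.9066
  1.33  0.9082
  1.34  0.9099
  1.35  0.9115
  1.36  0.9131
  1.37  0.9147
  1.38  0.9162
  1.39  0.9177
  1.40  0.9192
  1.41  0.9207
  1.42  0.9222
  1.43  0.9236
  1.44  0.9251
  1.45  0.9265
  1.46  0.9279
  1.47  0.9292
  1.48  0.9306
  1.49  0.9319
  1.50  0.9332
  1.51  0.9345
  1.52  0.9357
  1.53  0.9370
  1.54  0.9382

$8.93

σ√T = 0.34·√0.75 = 0.2944
ln(S/K) + (r − q + σ²/2)T = ln(18/28) + (0.085 − 0.032 + 0.34²/2)·0.75 = -0.4418 + 0.0831 = -0.3587
d₁ = -0.3587 / 0.2944 = -1.2183 → -1.22
d₂ = d₁ − σ√T = -1.2183 − 0.2944 = -1.5128 → -1.51
e^(−qT) = e^(−0.032·0.75) = 0.9763;  e^(−rT) = e^(−0.085·0.75) = 0.9382
P = 28·0.9382·N(1.51) − 18·0.9763·N(1.22) = 28·0.9382·0.9345 − 18·0.9763·0.8888 = 24.5489 − 15.6192 = 8.9297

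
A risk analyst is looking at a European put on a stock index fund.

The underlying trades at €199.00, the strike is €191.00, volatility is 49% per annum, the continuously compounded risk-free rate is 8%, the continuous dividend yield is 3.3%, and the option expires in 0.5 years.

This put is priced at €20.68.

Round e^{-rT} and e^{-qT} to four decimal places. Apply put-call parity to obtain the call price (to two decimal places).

€32.90

exp(−qT) = exp(−0.033·0.5) = 0.9836;  exp(−rT) = exp(−0.08·0.5) = 0.9608
Put-call parity: C − P = S·e^(−qT) − K·e^(−rT) = 199·0.9836 − 191·0.9608 = 195.7364 − 183.5128 = 12.2236
C = P + (C − P) = 20.68 + (12.2236) = 32.9036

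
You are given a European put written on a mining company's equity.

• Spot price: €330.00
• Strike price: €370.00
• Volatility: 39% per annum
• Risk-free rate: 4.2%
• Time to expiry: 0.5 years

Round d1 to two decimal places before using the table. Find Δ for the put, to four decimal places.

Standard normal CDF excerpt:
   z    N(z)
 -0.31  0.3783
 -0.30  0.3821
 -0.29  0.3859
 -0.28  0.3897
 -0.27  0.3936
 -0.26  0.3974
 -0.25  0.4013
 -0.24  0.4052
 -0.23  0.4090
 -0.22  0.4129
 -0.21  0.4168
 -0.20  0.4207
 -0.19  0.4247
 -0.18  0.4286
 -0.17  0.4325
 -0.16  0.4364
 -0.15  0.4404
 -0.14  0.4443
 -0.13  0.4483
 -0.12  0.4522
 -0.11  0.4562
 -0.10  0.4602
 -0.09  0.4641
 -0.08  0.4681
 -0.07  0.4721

T = 0.5;  σ√T = 0.2758
ln(S/K) + (r + σ²/2)T = ln(330/370) + (0.042 + 0.39²/2)·0.5 = -0.1144 + 0.0590 = -0.0554
d₁ = -0.0554 / 0.2758 = -0.2008 ≈ -0.20
N(d₁) = N(-0.20) = 0.4207
Δ_put = N(d₁) − 1 = 0.4207 − 1 = -0.5793

-0.5793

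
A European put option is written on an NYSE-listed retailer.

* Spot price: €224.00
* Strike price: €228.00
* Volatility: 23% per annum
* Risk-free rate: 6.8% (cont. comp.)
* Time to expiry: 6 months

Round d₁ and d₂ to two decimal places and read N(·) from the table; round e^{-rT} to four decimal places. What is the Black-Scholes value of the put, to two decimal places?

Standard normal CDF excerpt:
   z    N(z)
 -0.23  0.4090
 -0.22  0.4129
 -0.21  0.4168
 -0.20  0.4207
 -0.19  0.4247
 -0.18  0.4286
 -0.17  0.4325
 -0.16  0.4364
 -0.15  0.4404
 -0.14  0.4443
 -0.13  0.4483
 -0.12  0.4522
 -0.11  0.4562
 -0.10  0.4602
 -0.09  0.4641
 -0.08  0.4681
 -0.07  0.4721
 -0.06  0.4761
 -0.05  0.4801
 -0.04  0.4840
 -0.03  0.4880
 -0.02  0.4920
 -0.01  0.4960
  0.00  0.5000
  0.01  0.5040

σ√T = 0.23·√0.5 = 0.1626
d₁ = [ln(224/228) + (0.068 + ½·0.23²)·0.5] / (σ√T) = (-0.0177 + 0.0472) / 0.1626 = 0.1815 → 0.18
d₂ = 0.1815 − 0.1626 = 0.0189 → 0.02
exp(−rT) = exp(−0.068·0.5) = 0.9666
N(−d₂) = N(-0.02) = 0.4920;  N(−d₁) = N(-0.18) = 0.4286
P = 228·0.9666·0.4920 − 224·0.4286 = 108.4293 − 96.0064 = 12.4229

€12.42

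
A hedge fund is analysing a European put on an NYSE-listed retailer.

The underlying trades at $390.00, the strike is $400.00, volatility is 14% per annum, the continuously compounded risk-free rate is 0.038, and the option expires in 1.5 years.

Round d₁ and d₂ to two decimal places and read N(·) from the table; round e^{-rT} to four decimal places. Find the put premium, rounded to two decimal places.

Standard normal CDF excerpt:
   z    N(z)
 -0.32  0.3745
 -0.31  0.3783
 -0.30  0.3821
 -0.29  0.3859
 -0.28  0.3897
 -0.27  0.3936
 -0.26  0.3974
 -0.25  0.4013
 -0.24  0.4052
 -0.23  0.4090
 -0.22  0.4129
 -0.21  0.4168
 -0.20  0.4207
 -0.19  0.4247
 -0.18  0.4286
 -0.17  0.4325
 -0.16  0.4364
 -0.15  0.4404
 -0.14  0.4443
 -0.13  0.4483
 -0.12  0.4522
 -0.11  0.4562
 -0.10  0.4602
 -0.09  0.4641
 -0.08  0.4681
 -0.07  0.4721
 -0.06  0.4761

$20.38

T = 1.5;  σ√T = 0.1715
d₁ = [ln(390/400) + (0.038 + 0.14²/2)·1.5] / 0.1715 = [-0.0253 + 0.0717] / 0.1715 = 0.2705 ≈ 0.27
d₂ = d₁ − σ√T = 0.2705 − 0.1715 = 0.0990 ≈ 0.10
e^(−rT) = e^(−0.038·1.5) = 0.9446
N(−d₂) = N(-0.10) = 0.4602;  N(−d₁) = N(-0.27) = 0.3936
P = 400·0.9446·0.4602 − 390·0.3936 = 173.8820 − 153.5040 = 20.3780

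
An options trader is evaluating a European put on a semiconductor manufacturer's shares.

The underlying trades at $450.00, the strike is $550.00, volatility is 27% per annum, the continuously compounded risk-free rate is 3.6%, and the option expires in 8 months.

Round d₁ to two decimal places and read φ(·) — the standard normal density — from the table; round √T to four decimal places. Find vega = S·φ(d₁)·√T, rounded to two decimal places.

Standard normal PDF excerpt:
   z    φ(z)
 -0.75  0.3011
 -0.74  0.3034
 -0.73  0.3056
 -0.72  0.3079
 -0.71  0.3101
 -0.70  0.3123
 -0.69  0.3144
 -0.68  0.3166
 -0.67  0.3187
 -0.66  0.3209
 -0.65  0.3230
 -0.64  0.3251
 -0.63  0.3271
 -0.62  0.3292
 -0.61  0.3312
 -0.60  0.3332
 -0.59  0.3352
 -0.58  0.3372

T = 0.6667;  σ√T = 0.2205
d₁ = [ln(450/550) + (0.036 + 0.27²/2)·0.6667] / 0.2205 = [-0.2007 + 0.0483] / 0.2205 = -0.6912 ≈ -0.69
√T = √0.6667 = 0.8165
φ(d₁) = φ(-0.69) = 0.3144
vega = S·φ(d₁)·√T = 450·0.3144·0.8165 = 115.5184

115.52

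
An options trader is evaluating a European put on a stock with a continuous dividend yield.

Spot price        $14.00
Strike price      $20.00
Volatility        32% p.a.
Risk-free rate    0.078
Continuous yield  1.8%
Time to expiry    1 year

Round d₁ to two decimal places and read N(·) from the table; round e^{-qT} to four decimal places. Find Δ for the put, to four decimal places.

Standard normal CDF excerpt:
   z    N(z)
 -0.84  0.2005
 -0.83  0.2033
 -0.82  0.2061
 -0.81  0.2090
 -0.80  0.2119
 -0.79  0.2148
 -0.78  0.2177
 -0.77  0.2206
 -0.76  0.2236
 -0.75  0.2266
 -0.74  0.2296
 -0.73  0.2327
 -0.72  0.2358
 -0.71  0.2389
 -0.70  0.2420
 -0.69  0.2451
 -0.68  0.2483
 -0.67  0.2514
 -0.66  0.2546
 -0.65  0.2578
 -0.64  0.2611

-0.7655

σ√T = 0.32·√1 = 0.3200
d₁ = [ln(14/20) + (0.078 − 0.018 + 0.32²/2)·1] / 0.3200 = [-0.3567 + 0.1112] / 0.3200 = -0.7671 ⇒ -0.77
N(d₁) = N(-0.77) = 0.2206
Δ_put = e^(−qT)·(N(d₁) − 1) = 0.9822·(0.2206 − 1) = -0.7655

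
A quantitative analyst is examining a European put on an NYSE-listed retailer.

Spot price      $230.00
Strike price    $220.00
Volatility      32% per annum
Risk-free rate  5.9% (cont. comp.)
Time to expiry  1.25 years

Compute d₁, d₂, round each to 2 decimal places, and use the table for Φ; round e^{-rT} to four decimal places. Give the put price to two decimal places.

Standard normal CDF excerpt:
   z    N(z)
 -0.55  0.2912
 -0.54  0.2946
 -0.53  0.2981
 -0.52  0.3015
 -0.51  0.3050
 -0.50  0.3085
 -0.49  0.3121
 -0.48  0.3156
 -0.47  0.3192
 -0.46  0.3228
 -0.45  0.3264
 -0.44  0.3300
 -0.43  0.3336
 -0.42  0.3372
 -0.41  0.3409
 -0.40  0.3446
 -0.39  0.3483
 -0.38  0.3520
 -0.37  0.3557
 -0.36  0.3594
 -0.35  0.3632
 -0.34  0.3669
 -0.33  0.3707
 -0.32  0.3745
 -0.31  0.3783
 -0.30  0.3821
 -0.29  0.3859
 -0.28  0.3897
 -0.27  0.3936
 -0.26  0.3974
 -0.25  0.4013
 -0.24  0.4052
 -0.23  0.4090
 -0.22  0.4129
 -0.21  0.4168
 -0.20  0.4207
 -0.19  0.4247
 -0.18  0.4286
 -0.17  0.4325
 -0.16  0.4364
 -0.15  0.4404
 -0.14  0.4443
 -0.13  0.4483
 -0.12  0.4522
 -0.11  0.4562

$19.85

T = 1.25;  σ√T = 0.3578
d₁ = [ln(230/220) + (0.059 + 0.32²/2)·1.25] / 0.3578 = [0.0445 + 0.1377] / 0.3578 = 0.5093 ⇒ 0.51
d₂ = d₁ − σ√T = 0.5093 − 0.3578 = 0.1515 ⇒ 0.15
exp(−rT) = exp(−0.059·1.25) = 0.9289
N(−d₂) = N(-0.15) = 0.4404;  N(−d₁) = N(-0.51) = 0.3050
P = 220·0.9289·0.4404 − 230·0.3050 = 89.9993 − 70.1500 = 19.8493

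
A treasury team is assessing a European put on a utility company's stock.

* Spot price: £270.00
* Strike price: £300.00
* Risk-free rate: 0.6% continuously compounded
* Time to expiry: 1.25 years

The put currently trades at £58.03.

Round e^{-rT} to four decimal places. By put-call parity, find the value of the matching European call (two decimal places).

£30.28

e^(−rT) = e^(−0.006·1.25) = 0.9925
Put-call parity: C − P = S − K·e^(−rT) = 270 − 300·0.9925 = 270 − 297.7500 = -27.7500
C = P + (C − P) = 58.03 + (-27.7500) = 30.2800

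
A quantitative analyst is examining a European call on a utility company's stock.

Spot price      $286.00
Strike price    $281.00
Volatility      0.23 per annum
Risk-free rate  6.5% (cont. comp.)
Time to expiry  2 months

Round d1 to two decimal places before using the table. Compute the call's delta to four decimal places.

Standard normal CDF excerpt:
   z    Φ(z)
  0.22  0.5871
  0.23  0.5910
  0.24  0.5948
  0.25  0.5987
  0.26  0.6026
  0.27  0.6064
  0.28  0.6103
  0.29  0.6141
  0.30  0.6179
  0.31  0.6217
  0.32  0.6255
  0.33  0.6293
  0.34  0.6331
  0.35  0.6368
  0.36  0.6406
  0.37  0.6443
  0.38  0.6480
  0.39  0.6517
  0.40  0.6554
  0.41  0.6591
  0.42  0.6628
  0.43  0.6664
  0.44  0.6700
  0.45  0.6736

0.6368

σ√T = 0.23·√0.1667 = 0.0939
ln(S/K) + (r + σ²/2)T = ln(286/281) + (0.065 + 0.23²/2)·0.1667 = 0.0176 + 0.0152 = 0.0329
d₁ = 0.0329 / 0.0939 = 0.3502 → 0.35
N(d₁) = N(0.35) = 0.6368
Δ_call = N(d₁) = 0.6368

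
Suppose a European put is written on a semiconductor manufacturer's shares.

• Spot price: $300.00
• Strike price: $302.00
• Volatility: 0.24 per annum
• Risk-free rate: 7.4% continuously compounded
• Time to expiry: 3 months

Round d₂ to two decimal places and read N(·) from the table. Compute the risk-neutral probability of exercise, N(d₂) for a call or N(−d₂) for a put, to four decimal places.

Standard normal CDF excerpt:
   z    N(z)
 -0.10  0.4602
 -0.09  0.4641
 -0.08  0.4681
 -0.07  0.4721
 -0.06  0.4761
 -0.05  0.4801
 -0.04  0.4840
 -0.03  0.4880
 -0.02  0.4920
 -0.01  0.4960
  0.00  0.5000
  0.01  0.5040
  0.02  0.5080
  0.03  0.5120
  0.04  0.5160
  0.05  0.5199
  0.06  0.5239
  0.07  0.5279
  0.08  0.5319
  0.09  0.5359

0.4840

T = 0.25;  σ√T = 0.1200
d₁ = [ln(300/302) + (0.074 + 0.24²/2)·0.25] / 0.1200 = [-0.0066 + 0.0257] / 0.1200 = 0.1588 which rounds to 0.16
d₂ = d₁ − σ√T = 0.1588 − 0.1200 = 0.0388 which rounds to 0.04
Pr(exercise) under Q = N(−d₂) = N(-0.04) = 0.4840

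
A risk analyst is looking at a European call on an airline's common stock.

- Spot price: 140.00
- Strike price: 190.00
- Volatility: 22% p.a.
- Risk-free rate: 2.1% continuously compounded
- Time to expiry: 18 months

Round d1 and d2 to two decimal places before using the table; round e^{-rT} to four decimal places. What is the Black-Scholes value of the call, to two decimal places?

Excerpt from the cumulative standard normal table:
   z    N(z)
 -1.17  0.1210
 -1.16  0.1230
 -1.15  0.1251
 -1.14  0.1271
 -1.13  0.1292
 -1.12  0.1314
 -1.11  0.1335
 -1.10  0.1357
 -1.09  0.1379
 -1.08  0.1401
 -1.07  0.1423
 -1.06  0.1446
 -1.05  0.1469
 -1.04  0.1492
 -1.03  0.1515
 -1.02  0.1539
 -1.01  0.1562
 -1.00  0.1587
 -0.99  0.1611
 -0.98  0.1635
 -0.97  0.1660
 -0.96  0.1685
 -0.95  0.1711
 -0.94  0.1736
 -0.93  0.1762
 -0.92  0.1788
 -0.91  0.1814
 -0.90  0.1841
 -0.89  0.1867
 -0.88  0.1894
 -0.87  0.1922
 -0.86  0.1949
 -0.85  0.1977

3.48

T = 1.5;  σ√T = 0.2694
d₁ = [ln(140/190) + (0.021 + 0.22²/2)·1.5] / 0.2694 = [-0.3054 + 0.0678] / 0.2694 = -0.8817 which rounds to -0.88
d₂ = d₁ − σ√T = -0.8817 − 0.2694 = -1.1512 which rounds to -1.15
exp(−rT) = exp(−0.021·1.5) = 0.9690
C = 140·N(-0.88) − 190·0.9690·N(-1.15) = 140·0.1894 − 190·0.9690·0.1251 = 26.5160 − 23.0322 = 3.4838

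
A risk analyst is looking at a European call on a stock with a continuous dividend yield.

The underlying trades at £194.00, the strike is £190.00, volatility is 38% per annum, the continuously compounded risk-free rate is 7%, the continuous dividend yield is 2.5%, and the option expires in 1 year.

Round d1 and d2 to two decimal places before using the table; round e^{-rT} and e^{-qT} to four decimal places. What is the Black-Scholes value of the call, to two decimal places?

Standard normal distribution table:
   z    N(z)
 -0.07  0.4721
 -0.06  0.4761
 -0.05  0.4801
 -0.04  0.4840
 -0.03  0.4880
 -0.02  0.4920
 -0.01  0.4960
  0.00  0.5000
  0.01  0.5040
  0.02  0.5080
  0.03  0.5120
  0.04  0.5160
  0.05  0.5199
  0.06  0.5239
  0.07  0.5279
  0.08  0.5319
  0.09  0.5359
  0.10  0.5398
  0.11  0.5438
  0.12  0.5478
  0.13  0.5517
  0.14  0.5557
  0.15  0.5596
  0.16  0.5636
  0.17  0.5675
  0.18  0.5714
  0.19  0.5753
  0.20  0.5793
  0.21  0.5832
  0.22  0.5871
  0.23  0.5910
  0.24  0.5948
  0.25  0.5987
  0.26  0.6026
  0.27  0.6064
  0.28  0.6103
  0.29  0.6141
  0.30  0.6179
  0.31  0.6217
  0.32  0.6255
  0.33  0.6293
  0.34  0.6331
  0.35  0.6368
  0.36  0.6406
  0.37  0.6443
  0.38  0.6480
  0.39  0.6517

σ√T = 0.38 × 1.0000 = 0.3800
ln(S/K) + (r − q + σ²/2)T = ln(194/190) + (0.07 − 0.025 + 0.38²/2)·1 = 0.0208 + 0.1172 = 0.1380
d₁ = 0.1380 / 0.3800 = 0.3632 ≈ 0.36
d₂ = d₁ − σ√T = 0.3632 − 0.3800 = -0.0168 ≈ -0.02
e^(−qT) = e^(−0.025·1) = 0.9753;  e^(−rT) = e^(−0.07·1) = 0.9324
N(d₁) = N(0.36) = 0.6406;  N(d₂) = N(-0.02) = 0.4920
C = 194·0.9753·0.6406 − 190·0.9324·0.4920 = 121.2068 − 87.1608 = 34.0460

£34.05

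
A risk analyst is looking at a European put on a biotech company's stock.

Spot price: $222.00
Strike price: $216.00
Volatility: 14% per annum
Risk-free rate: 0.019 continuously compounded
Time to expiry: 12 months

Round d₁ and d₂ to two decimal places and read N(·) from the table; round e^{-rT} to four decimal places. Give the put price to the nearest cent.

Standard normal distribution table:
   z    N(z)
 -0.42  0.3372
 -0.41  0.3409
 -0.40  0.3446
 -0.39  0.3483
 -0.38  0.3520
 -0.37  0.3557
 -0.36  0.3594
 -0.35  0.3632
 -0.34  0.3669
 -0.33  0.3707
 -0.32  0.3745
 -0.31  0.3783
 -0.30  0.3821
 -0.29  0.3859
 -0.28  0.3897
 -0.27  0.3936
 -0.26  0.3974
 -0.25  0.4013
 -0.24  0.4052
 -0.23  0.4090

$7.72

σ√T = 0.14 × 1.0000 = 0.1400
ln(S/K) + (r + σ²/2)T = ln(222/216) + (0.019 + 0.14²/2)·1 = 0.0274 + 0.0288 = 0.0562
d₁ = 0.0562 / 0.1400 = 0.4014 ⇒ 0.40
d₂ = d₁ − σ√T = 0.4014 − 0.1400 = 0.2614 ⇒ 0.26
exp(−rT) = exp(−0.019·1) = 0.9812
P = 216·0.9812·N(-0.26) − 222·N(-0.40) = 216·0.9812·0.3974 − 222·0.3446 = 84.2246 − 76.5012 = 7.7234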